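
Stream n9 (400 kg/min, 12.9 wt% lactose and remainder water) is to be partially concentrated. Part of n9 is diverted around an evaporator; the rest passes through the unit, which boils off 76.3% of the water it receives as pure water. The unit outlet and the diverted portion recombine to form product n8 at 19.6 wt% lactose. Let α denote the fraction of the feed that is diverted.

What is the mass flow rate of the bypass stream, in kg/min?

194.3 kg/min

All 400×0.129 = 51.6 kg/min of lactose reaches n8, so n8 = 51.6/0.196 = 263.27 kg/min and vapour = 136.73 kg/min.
The evaporator receives (1−α)·400 of feed at 0.871 water and removes 0.763 of that water:
0.763×0.871×(1−α)×400 = 136.73
(1−α) = 136.73/265.83 = 0.5144;  α = 0.4856.
Bypass flow = 0.4856×400 = 194.25 kg/min.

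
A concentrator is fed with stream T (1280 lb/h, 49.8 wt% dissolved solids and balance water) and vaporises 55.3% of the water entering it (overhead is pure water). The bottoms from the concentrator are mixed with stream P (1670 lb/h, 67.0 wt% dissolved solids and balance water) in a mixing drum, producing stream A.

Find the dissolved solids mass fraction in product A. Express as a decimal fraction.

0.677

Vapour removed = 0.553×0.502×1280 = 355.34 lb/h; concentrate = 924.66 lb/h.
dissolved solids reaching the mixer = 637.44 (from concentrate) + 1670×0.670 = 1756.3 lb/h.
Product flow = 924.66 + 1670 = 2594.7 lb/h; dissolved solids fraction = 0.677.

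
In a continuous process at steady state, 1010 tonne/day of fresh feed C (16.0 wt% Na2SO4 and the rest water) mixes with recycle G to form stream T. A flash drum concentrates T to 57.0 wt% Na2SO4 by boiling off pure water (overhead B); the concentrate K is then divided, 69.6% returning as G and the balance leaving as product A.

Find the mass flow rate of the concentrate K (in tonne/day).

932.6 tonne/day

Overall Na2SO4 balance (none leaves overhead): Na2SO4 in fresh feed = Na2SO4 in product, i.e. 1010×0.160 = (1−0.696)·K·0.570.
K = 161.6/(0.570×0.304) = 932.59 tonne/day.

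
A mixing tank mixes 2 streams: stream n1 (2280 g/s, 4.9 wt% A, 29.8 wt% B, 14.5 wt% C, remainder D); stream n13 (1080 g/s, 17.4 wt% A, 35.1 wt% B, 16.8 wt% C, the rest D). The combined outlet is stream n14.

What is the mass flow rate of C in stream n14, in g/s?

512 g/s

C out = C in = 2280×0.145 + 1080×0.168 = 512.04 g/s.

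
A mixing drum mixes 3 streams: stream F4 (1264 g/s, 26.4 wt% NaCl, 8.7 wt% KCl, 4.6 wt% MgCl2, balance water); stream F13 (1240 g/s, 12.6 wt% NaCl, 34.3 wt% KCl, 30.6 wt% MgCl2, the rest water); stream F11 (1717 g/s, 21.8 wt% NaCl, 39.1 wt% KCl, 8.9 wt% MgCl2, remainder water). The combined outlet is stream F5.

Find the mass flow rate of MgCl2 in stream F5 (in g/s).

590.4 g/s

MgCl2 out = MgCl2 in = 1264×0.046 + 1240×0.306 + 1717×0.089 = 590.4 g/s.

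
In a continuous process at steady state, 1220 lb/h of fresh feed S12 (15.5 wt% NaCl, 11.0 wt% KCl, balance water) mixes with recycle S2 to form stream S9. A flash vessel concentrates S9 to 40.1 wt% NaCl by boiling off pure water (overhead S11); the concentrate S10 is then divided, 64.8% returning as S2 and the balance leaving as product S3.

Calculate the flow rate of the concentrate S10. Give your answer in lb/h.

1340 lb/h

Overall NaCl balance (none leaves overhead): NaCl in fresh feed = NaCl in product, i.e. 1220×0.155 = (1−0.648)·S10·0.401.
S10 = 189.1/(0.401×0.352) = 1339.7 lb/h.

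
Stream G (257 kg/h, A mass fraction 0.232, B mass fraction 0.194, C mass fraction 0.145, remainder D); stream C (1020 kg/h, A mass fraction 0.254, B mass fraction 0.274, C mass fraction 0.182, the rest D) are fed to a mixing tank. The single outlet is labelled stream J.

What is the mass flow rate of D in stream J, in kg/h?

406.1 kg/h

D out = D in = 257×0.429 + 1020×0.290 = 406.05 kg/h.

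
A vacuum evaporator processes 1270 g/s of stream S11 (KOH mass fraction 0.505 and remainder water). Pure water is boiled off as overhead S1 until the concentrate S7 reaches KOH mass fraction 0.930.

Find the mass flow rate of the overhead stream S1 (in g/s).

580.4 g/s

KOH is conserved: 1270×0.505 = 641.35 g/s all reports to the concentrate.
Concentrate = 641.35/(target fraction) = 689.62 g/s.
Overhead = 1270 − 689.62 = 580.38 g/s.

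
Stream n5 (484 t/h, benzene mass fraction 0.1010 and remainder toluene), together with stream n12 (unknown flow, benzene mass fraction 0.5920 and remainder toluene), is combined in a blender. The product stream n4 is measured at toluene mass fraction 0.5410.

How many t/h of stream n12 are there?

Let n12 be the unknown flow. Total out = 484 + n12.
toluene balance: 435.12 + 0.408·n12 = 0.541·(484 + n12)
(0.408 − 0.541)·n12 = 0.541×484 − 435.12 = -173.27
n12 = -173.27 / -0.133 = 1302.8 t/h

1303 t/h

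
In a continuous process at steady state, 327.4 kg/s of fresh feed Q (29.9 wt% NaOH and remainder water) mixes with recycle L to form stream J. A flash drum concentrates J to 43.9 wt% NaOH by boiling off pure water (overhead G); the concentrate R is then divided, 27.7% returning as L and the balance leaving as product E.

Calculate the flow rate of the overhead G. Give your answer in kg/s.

Overall NaOH balance (none leaves overhead): NaOH in fresh feed = NaOH in product, i.e. 327.4×0.299 = (1−0.277)·R·0.439.
R = 97.893/(0.439×0.723) = 308.42 kg/s.
Recycle L = 0.277×308.42 = 85.433 kg/s.
Combined feed J = 327.4 + 85.433 = 412.83 kg/s.
Overhead G = J − R = 412.83 − 308.42 = 104.41 kg/s.

104.4 kg/s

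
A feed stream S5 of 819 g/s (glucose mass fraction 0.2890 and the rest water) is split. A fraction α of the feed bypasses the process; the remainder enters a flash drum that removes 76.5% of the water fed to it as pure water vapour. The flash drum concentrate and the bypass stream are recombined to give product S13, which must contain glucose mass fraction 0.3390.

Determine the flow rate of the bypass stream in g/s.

596.9 g/s

All 819×0.289 = 236.69 g/s of glucose reaches S13, so S13 = 236.69/0.339 = 698.2 g/s and vapour = 120.8 g/s.
The evaporator receives (1−α)·819 of feed at 0.711 water and removes 0.765 of that water:
0.765×0.711×(1−α)×819 = 120.8
(1−α) = 120.8/445.47 = 0.2712;  α = 0.7288.
Bypass flow = 0.7288×819 = 596.91 g/s.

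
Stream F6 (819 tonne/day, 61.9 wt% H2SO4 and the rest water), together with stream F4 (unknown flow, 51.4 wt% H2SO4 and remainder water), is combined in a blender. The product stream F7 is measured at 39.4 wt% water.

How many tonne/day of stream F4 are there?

Let F4 be the unknown flow. Total out = 819 + F4.
water balance: 312.04 + 0.486·F4 = 0.394·(819 + F4)
(0.486 − 0.394)·F4 = 0.394×819 − 312.04 = 10.647
F4 = 10.647 / 0.092 = 115.73 tonne/day

115.7 tonne/day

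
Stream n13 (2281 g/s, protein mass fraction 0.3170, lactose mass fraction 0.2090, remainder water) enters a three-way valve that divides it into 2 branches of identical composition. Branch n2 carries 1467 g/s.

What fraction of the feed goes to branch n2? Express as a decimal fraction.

Fraction to n2 = 1467/2281 = 0.6431.

0.643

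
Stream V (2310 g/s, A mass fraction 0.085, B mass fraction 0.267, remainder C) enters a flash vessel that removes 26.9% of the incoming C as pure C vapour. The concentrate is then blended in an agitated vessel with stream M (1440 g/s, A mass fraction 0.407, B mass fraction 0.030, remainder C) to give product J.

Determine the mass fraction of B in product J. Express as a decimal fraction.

0.197

Vapour removed = 0.269×0.648×2310 = 402.66 g/s; concentrate = 1907.3 g/s.
B reaching the mixer = 616.77 (from concentrate) + 1440×0.030 = 659.97 g/s.
Product flow = 1907.3 + 1440 = 3347.3 g/s; B fraction = 0.197.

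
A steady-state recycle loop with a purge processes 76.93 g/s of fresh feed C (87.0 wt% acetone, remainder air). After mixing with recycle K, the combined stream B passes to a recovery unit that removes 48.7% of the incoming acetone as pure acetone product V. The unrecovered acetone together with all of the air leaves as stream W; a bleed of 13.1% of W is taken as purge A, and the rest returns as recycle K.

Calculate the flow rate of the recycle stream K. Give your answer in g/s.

120.2 g/s

air enters only via C and leaves only via the purge: 76.93×0.130 = 0.131×(air in W), and the recovery unit passes all air, so air in B = air in W = 76.343 g/s.
acetone in B: m_A = 76.93×0.870 + (1−0.131)·(1−0.487)·m_A, so m_A = 66.929/0.5542 = 120.77 g/s.
W = (1−0.487)×120.77 + 76.343 = 138.3 g/s.
Recycle K = (1−0.131)×138.3 = 120.18 g/s.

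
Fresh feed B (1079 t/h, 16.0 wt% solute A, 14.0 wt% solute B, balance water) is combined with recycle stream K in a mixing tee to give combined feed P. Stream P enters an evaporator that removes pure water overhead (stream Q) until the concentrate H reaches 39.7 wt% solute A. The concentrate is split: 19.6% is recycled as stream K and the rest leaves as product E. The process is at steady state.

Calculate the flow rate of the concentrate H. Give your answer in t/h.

540.9 t/h

Overall solute A balance (none leaves overhead): solute A in fresh feed = solute A in product, i.e. 1079×0.160 = (1−0.196)·H·0.397.
H = 172.64/(0.397×0.804) = 540.87 t/h.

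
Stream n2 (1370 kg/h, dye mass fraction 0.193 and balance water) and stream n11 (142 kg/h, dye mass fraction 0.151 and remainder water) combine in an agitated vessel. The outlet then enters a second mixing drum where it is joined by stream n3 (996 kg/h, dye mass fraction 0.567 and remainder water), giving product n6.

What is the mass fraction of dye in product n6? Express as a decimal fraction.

Overall, product flow = 2508 kg/h.
dye in = 1370×0.193 + 142×0.151 + 996×0.567 = 850.58 kg/h.
dye fraction in n6 = 0.339.

0.339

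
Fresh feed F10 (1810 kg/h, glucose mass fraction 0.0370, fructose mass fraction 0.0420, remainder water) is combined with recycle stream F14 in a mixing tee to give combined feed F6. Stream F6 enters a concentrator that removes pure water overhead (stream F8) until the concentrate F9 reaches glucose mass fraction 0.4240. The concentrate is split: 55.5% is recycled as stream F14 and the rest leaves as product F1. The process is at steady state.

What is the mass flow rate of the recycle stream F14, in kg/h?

Overall glucose balance (none leaves overhead): glucose in fresh feed = glucose in product, i.e. 1810×0.037 = (1−0.555)·F9·0.424.
F9 = 66.97/(0.424×0.445) = 354.94 kg/h.
Recycle F14 = 0.555×354.94 = 196.99 kg/h.

197 kg/h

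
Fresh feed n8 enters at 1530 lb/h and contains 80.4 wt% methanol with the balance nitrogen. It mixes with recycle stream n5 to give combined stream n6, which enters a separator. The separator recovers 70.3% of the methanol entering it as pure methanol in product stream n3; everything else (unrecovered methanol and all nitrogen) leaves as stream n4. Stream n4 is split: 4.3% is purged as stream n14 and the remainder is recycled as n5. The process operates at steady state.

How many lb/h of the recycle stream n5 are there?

7163 lb/h

nitrogen enters only via n8 and leaves only via the purge: 1530×0.196 = 0.043×(nitrogen in n4), and the separator passes all nitrogen, so nitrogen in n6 = nitrogen in n4 = 6974 lb/h.
methanol in n6: m_A = 1530×0.804 + (1−0.043)·(1−0.703)·m_A, so m_A = 1230.1/0.7158 = 1718.6 lb/h.
n4 = (1−0.703)×1718.6 + 6974 = 7484.4 lb/h.
Recycle n5 = (1−0.043)×7484.4 = 7162.5 lb/h.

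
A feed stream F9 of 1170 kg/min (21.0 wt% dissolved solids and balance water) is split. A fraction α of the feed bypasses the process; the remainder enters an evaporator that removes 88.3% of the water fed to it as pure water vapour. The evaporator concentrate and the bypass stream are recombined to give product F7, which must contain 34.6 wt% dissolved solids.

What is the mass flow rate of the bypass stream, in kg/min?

All 1170×0.210 = 245.7 kg/min of dissolved solids reaches F7, so F7 = 245.7/0.346 = 710.12 kg/min and vapour = 459.88 kg/min.
The evaporator receives (1−α)·1170 of feed at 0.790 water and removes 0.883 of that water:
0.883×0.790×(1−α)×1170 = 459.88
(1−α) = 459.88/816.16 = 0.5635;  α = 0.4365.
Bypass flow = 0.4365×1170 = 510.73 kg/min.

510.7 kg/min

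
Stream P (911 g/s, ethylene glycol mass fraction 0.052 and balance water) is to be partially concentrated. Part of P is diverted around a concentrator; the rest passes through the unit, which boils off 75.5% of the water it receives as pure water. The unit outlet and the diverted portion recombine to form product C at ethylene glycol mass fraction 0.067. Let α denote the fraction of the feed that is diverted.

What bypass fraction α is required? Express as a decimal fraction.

0.687

All 911×0.052 = 47.372 g/s of ethylene glycol reaches C, so C = 47.372/0.067 = 707.04 g/s and vapour = 203.96 g/s.
The evaporator receives (1−α)·911 of feed at 0.948 water and removes 0.755 of that water:
0.755×0.948×(1−α)×911 = 203.96
(1−α) = 203.96/652.04 = 0.3128;  α = 0.6872.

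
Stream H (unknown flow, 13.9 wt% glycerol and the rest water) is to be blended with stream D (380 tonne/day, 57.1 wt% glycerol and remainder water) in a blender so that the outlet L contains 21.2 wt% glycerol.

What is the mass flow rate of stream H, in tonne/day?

1869 tonne/day

Let H be the unknown flow. Total out = 380 + H.
glycerol balance: 216.98 + 0.139·H = 0.212·(380 + H)
(0.139 − 0.212)·H = 0.212×380 − 216.98 = -136.42
H = -136.42 / -0.073 = 1868.8 tonne/day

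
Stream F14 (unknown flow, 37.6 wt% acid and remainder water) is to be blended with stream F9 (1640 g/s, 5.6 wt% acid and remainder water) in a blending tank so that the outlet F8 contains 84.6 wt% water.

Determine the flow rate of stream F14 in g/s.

Let F14 be the unknown flow. Total out = 1640 + F14.
water balance: 1548.2 + 0.624·F14 = 0.846·(1640 + F14)
(0.624 − 0.846)·F14 = 0.846×1640 − 1548.2 = -160.72
F14 = -160.72 / -0.222 = 723.96 g/s

724 g/s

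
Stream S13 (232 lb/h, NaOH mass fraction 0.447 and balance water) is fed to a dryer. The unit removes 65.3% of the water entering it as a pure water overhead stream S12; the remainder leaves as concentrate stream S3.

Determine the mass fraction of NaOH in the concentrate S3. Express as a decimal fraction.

0.700

NaOH is not removed: 232×0.447 = 103.7 lb/h of NaOH enters S3.
water entering = 232×0.553 = 128.3 lb/h; overhead removed = 0.653×128.3 = 83.777 lb/h.
Concentrate = 232 − 83.777 = 148.22 lb/h.
Mass fraction = 103.7/148.22 = 0.700.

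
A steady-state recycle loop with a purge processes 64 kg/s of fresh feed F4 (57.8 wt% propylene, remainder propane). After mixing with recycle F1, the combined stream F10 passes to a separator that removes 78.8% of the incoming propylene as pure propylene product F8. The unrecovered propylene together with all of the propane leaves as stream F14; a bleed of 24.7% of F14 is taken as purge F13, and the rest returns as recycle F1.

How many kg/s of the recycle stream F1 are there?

propane enters only via F4 and leaves only via the purge: 64×0.422 = 0.247×(propane in F14), and the separator passes all propane, so propane in F10 = propane in F14 = 109.34 kg/s.
propylene in F10: m_A = 64×0.578 + (1−0.247)·(1−0.788)·m_A, so m_A = 36.992/0.8404 = 44.019 kg/s.
F14 = (1−0.788)×44.019 + 109.34 = 118.68 kg/s.
Recycle F1 = (1−0.247)×118.68 = 89.363 kg/s.

89.36 kg/s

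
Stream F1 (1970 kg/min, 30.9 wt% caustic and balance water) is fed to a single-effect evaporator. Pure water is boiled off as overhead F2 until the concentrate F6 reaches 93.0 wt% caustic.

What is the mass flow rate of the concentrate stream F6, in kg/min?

654.5 kg/min

caustic is conserved: 1970×0.309 = 608.73 kg/min all reports to the concentrate.
Concentrate = 608.73/(target fraction) = 654.55 kg/min.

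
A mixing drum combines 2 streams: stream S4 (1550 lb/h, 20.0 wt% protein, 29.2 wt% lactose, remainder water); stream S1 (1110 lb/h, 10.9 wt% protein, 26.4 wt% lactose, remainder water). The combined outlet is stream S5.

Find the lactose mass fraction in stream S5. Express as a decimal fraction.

Total flow out = 1550 + 1110 = 2660 lb/h.
lactose in = 1550×0.292 + 1110×0.264 = 745.64 lb/h.
lactose mass fraction in S5 = 745.64/2660 = 0.280.

0.280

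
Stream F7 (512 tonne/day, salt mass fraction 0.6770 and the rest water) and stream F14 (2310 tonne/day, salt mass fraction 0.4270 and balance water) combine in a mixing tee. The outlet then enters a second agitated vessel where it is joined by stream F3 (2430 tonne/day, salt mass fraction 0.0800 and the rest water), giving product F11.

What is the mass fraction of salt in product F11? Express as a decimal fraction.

0.2908

Overall, product flow = 5252 tonne/day.
salt in = 512×0.677 + 2310×0.427 + 2430×0.080 = 1527.4 tonne/day.
salt fraction in F11 = 0.2908.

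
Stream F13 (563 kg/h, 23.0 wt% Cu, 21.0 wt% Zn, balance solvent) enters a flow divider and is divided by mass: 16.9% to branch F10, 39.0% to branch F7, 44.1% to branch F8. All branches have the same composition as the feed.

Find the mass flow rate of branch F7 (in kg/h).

219.6 kg/h

Branch F7 flow = 0.390×563 = 219.57 kg/h.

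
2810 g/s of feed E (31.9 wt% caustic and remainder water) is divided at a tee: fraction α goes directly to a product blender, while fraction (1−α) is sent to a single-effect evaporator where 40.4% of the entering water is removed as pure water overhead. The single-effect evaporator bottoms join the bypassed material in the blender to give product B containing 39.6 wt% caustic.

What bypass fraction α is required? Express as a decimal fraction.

All 2810×0.319 = 896.39 g/s of caustic reaches B, so B = 896.39/0.396 = 2263.6 g/s and vapour = 546.39 g/s.
The evaporator receives (1−α)·2810 of feed at 0.681 water and removes 0.404 of that water:
0.404×0.681×(1−α)×2810 = 546.39
(1−α) = 546.39/773.1 = 0.7068;  α = 0.2932.

0.293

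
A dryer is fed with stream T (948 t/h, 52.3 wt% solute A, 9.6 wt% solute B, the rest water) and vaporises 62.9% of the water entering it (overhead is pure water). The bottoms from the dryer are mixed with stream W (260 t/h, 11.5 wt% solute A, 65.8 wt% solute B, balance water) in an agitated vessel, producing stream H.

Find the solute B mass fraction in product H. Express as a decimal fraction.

0.2672

Vapour removed = 0.629×0.381×948 = 227.19 t/h; concentrate = 720.81 t/h.
solute B reaching the mixer = 91.008 (from concentrate) + 260×0.658 = 262.09 t/h.
Product flow = 720.81 + 260 = 980.81 t/h; solute B fraction = 0.2672.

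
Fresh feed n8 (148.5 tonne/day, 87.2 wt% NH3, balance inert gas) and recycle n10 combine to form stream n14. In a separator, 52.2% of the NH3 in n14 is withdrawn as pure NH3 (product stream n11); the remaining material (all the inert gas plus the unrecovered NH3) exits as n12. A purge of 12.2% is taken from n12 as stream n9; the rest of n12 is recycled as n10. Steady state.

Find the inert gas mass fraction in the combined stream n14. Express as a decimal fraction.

0.4112

inert gas enters only via n8 and leaves only via the purge: 148.5×0.128 = 0.122×(inert gas in n12), and the separator passes all inert gas, so inert gas in n14 = inert gas in n12 = 155.8 tonne/day.
NH3 in n14: m_A = 148.5×0.872 + (1−0.122)·(1−0.522)·m_A, so m_A = 129.49/0.5803 = 223.14 tonne/day.
n14 = 223.14 + 155.8 = 378.94 tonne/day.
inert gas fraction in n14 = 155.8/378.94 = 0.4112.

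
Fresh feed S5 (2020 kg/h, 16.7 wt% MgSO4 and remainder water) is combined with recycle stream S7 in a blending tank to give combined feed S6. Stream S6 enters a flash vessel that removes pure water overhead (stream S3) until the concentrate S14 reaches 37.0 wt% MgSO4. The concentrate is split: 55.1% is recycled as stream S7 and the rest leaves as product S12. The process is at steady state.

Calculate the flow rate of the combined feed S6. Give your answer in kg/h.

3139 kg/h

Overall MgSO4 balance (none leaves overhead): MgSO4 in fresh feed = MgSO4 in product, i.e. 2020×0.167 = (1−0.551)·S14·0.370.
S14 = 337.34/(0.370×0.449) = 2030.6 kg/h.
Recycle S7 = 0.551×2030.6 = 1118.8 kg/h.
Combined feed S6 = 2020 + 1118.8 = 3138.8 kg/h.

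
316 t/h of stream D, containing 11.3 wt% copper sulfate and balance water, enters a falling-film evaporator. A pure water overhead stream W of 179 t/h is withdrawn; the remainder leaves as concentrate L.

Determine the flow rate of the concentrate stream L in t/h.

137 t/h

Concentrate = 316 − 179 = 137 t/h.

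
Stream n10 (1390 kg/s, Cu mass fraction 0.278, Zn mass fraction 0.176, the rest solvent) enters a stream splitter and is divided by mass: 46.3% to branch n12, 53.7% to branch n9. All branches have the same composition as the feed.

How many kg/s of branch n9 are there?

746.4 kg/s

Branch n9 flow = 0.537×1390 = 746.43 kg/s.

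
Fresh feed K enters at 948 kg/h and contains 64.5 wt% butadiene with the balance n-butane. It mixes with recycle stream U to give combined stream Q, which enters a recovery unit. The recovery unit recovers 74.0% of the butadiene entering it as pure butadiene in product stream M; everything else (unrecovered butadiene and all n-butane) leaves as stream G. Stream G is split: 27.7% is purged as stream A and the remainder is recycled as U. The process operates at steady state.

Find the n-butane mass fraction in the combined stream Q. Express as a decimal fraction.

n-butane enters only via K and leaves only via the purge: 948×0.355 = 0.277×(n-butane in G), and the recovery unit passes all n-butane, so n-butane in Q = n-butane in G = 1214.9 kg/h.
butadiene in Q: m_A = 948×0.645 + (1−0.277)·(1−0.740)·m_A, so m_A = 611.46/0.8120 = 753.01 kg/h.
Q = 753.01 + 1214.9 = 1968 kg/h.
n-butane fraction in Q = 1214.9/1968 = 0.617.

0.617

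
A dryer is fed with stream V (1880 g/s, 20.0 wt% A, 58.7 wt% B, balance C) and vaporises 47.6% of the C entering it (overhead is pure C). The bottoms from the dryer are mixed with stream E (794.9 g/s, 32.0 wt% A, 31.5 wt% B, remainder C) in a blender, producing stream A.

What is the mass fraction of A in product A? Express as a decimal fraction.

Vapour removed = 0.476×0.213×1880 = 190.61 g/s; concentrate = 1689.4 g/s.
A reaching the mixer = 376 (from concentrate) + 794.9×0.320 = 630.37 g/s.
Product flow = 1689.4 + 794.9 = 2484.3 g/s; A fraction = 0.2537.

0.2537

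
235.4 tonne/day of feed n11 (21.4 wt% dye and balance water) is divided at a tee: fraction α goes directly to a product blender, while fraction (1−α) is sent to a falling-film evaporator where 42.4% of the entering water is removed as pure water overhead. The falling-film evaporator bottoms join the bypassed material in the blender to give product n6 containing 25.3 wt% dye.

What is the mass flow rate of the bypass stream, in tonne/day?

All 235.4×0.214 = 50.376 tonne/day of dye reaches n6, so n6 = 50.376/0.253 = 199.11 tonne/day and vapour = 36.287 tonne/day.
The evaporator receives (1−α)·235.4 of feed at 0.786 water and removes 0.424 of that water:
0.424×0.786×(1−α)×235.4 = 36.287
(1−α) = 36.287/78.45 = 0.4625;  α = 0.5375.
Bypass flow = 0.5375×235.4 = 126.52 tonne/day.

126.5 tonne/day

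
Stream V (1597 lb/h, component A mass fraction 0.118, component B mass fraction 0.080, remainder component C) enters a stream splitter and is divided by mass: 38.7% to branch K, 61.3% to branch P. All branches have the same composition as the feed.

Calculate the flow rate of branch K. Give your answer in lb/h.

618 lb/h

Branch K flow = 0.387×1597 = 618.04 lb/h.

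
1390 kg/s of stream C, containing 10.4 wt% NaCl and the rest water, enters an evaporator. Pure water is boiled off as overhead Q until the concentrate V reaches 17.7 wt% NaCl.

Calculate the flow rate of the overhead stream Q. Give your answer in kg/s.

573.3 kg/s

NaCl is conserved: 1390×0.104 = 144.56 kg/s all reports to the concentrate.
Concentrate = 144.56/(target fraction) = 816.72 kg/s.
Overhead = 1390 − 816.72 = 573.28 kg/s.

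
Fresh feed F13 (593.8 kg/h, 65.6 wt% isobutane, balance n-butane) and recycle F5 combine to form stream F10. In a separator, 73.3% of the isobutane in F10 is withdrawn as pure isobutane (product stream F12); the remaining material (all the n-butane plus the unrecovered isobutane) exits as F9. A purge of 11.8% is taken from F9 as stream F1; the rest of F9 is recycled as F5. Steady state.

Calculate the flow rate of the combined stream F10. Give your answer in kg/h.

2241 kg/h

n-butane enters only via F13 and leaves only via the purge: 593.8×0.344 = 0.118×(n-butane in F9), and the separator passes all n-butane, so n-butane in F10 = n-butane in F9 = 1731.1 kg/h.
isobutane in F10: m_A = 593.8×0.656 + (1−0.118)·(1−0.733)·m_A, so m_A = 389.53/0.7645 = 509.52 kg/h.
F10 = 509.52 + 1731.1 = 2240.6 kg/h.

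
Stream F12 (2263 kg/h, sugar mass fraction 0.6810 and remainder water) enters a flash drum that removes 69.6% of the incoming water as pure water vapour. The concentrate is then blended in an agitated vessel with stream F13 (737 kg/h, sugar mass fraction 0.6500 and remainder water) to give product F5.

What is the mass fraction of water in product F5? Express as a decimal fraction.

0.1911

Vapour removed = 0.696×0.319×2263 = 502.44 kg/h; concentrate = 1760.6 kg/h.
water reaching the mixer = 219.46 (from concentrate) + 737×0.350 = 477.41 kg/h.
Product flow = 1760.6 + 737 = 2497.6 kg/h; water fraction = 0.1911.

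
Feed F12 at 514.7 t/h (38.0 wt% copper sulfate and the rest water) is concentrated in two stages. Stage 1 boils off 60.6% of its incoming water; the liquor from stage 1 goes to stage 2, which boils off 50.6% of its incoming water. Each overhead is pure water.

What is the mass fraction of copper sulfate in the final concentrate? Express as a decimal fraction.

0.7590

water in feed = 514.7×0.620 = 319.11 t/h.
After stage 1: water left = (1−0.606)×319.11 = 125.73; stream total = 321.32 t/h.
After stage 2: water left = (1−0.506)×125.73 = 62.111; final concentrate = 257.7 t/h.
copper sulfate fraction = 195.59/257.7 = 0.7590.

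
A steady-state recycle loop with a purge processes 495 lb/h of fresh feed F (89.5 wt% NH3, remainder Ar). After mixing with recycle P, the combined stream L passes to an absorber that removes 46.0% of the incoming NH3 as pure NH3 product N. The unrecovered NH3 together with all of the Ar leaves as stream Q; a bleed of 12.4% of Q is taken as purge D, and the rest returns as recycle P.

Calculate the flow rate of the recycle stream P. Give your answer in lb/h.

Ar enters only via F and leaves only via the purge: 495×0.105 = 0.124×(Ar in Q), and the absorber passes all Ar, so Ar in L = Ar in Q = 419.15 lb/h.
NH3 in L: m_A = 495×0.895 + (1−0.124)·(1−0.460)·m_A, so m_A = 443.03/0.5270 = 840.72 lb/h.
Q = (1−0.460)×840.72 + 419.15 = 873.14 lb/h.
Recycle P = (1−0.124)×873.14 = 764.87 lb/h.

764.9 lb/h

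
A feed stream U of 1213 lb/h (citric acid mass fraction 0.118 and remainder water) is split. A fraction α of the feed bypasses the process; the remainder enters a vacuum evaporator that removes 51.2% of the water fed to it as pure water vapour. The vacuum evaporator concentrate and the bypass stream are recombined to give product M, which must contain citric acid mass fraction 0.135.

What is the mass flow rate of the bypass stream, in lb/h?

874.8 lb/h

All 1213×0.118 = 143.13 lb/h of citric acid reaches M, so M = 143.13/0.135 = 1060.3 lb/h and vapour = 152.75 lb/h.
The evaporator receives (1−α)·1213 of feed at 0.882 water and removes 0.512 of that water:
0.512×0.882×(1−α)×1213 = 152.75
(1−α) = 152.75/547.77 = 0.2789;  α = 0.7211.
Bypass flow = 0.7211×1213 = 874.75 lb/h.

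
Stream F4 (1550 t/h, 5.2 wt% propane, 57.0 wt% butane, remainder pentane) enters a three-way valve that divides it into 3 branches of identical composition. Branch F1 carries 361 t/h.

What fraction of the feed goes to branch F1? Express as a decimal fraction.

Fraction to F1 = 361/1550 = 0.2329.

0.233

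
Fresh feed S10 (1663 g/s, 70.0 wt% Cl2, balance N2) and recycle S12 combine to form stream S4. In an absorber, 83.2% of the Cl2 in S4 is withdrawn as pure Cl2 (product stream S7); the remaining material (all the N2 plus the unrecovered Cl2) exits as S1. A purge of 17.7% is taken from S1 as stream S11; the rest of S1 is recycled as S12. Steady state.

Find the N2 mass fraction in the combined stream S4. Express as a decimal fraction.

0.676

N2 enters only via S10 and leaves only via the purge: 1663×0.300 = 0.177×(N2 in S1), and the absorber passes all N2, so N2 in S4 = N2 in S1 = 2818.6 g/s.
Cl2 in S4: m_A = 1663×0.700 + (1−0.177)·(1−0.832)·m_A, so m_A = 1164.1/0.8617 = 1350.9 g/s.
S4 = 1350.9 + 2818.6 = 4169.5 g/s.
N2 fraction in S4 = 2818.6/4169.5 = 0.676.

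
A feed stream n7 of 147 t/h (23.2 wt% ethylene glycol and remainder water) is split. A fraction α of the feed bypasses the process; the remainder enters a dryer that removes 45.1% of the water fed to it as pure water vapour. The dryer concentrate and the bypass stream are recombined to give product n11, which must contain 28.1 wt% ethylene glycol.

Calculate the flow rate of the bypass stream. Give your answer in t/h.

72.99 t/h

All 147×0.232 = 34.104 t/h of ethylene glycol reaches n11, so n11 = 34.104/0.281 = 121.37 t/h and vapour = 25.633 t/h.
The evaporator receives (1−α)·147 of feed at 0.768 water and removes 0.451 of that water:
0.451×0.768×(1−α)×147 = 25.633
(1−α) = 25.633/50.916 = 0.5034;  α = 0.4966.
Bypass flow = 0.4966×147 = 72.994 t/h.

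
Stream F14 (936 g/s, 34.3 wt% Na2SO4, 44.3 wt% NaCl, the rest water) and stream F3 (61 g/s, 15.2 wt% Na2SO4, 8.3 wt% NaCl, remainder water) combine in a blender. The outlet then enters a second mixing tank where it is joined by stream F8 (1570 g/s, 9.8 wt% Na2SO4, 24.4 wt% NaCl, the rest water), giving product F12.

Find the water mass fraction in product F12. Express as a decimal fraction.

0.4986

Overall, product flow = 2567 g/s.
water in = 936×0.214 + 61×0.765 + 1570×0.658 = 1280 g/s.
water fraction in F12 = 0.4986.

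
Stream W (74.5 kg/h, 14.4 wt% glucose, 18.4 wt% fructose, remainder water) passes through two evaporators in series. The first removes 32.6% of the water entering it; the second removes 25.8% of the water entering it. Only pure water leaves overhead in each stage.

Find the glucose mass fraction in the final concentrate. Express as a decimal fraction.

0.2168

water in feed = 74.5×0.672 = 50.064 kg/h.
After stage 1: water left = (1−0.326)×50.064 = 33.743; stream total = 58.179 kg/h.
After stage 2: water left = (1−0.258)×33.743 = 25.037; final concentrate = 49.473 kg/h.
glucose fraction = 10.728/49.473 = 0.2168.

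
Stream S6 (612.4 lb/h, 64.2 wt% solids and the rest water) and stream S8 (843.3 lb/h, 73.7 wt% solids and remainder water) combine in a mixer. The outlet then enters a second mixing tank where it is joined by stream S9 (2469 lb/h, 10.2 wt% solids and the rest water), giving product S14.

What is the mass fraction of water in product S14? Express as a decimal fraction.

Overall, product flow = 3924.7 lb/h.
water in = 612.4×0.358 + 843.3×0.263 + 2469×0.898 = 2658.2 lb/h.
water fraction in S14 = 0.6773.

0.6773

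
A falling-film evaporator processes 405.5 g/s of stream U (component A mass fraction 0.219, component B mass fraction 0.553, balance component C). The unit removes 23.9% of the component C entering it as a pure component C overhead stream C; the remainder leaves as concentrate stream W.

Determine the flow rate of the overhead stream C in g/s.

22.1 g/s

component C entering = 405.5×0.228 = 92.454 g/s; overhead removed = 0.239×92.454 = 22.097 g/s.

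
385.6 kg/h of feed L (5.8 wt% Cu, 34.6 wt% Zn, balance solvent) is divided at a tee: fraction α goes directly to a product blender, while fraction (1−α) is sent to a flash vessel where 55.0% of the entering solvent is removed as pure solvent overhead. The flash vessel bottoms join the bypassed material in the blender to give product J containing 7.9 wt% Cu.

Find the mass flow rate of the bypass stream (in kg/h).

72.91 kg/h

All 385.6×0.058 = 22.365 kg/h of Cu reaches J, so J = 22.365/0.079 = 283.1 kg/h and vapour = 102.5 kg/h.
The evaporator receives (1−α)·385.6 of feed at 0.596 solvent and removes 0.550 of that solvent:
0.550×0.596×(1−α)×385.6 = 102.5
(1−α) = 102.5/126.4 = 0.8109;  α = 0.1891.
Bypass flow = 0.1891×385.6 = 72.905 kg/h.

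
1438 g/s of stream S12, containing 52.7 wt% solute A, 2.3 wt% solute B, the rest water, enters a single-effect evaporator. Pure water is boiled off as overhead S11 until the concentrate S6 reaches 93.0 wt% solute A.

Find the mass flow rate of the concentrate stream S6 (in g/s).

814.9 g/s

solute A is conserved: 1438×0.527 = 757.83 g/s all reports to the concentrate.
Concentrate = 757.83/(target fraction) = 814.87 g/s.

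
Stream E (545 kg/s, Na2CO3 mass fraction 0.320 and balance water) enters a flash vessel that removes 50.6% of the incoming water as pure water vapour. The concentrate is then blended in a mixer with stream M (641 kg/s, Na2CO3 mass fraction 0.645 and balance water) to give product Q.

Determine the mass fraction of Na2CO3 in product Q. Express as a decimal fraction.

Vapour removed = 0.506×0.680×545 = 187.52 kg/s; concentrate = 357.48 kg/s.
Na2CO3 reaching the mixer = 174.4 (from concentrate) + 641×0.645 = 587.85 kg/s.
Product flow = 357.48 + 641 = 998.48 kg/s; Na2CO3 fraction = 0.589.

0.589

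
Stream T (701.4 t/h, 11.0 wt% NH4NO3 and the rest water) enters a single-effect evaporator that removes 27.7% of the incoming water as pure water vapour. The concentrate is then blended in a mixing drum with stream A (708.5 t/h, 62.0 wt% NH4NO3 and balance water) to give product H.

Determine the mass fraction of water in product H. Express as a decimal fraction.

Vapour removed = 0.277×0.890×701.4 = 172.92 t/h; concentrate = 528.48 t/h.
water reaching the mixer = 451.33 (from concentrate) + 708.5×0.380 = 720.56 t/h.
Product flow = 528.48 + 708.5 = 1237 t/h; water fraction = 0.583.

0.583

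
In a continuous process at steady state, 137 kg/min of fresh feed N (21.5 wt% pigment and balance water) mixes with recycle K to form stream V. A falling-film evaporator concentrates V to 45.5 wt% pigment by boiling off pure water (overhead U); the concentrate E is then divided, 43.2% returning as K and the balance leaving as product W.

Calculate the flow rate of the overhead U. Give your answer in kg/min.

72.26 kg/min

Overall pigment balance (none leaves overhead): pigment in fresh feed = pigment in product, i.e. 137×0.215 = (1−0.432)·E·0.455.
E = 29.455/(0.455×0.568) = 113.97 kg/min.
Recycle K = 0.432×113.97 = 49.236 kg/min.
Combined feed V = 137 + 49.236 = 186.24 kg/min.
Overhead U = V − E = 186.24 − 113.97 = 72.264 kg/min.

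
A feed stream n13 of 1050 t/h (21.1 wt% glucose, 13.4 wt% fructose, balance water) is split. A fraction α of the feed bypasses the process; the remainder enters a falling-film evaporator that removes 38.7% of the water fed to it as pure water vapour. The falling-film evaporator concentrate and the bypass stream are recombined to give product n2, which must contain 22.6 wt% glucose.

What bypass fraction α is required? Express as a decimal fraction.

All 1050×0.211 = 221.55 t/h of glucose reaches n2, so n2 = 221.55/0.226 = 980.31 t/h and vapour = 69.69 t/h.
The evaporator receives (1−α)·1050 of feed at 0.655 water and removes 0.387 of that water:
0.387×0.655×(1−α)×1050 = 69.69
(1−α) = 69.69/266.16 = 0.2618;  α = 0.7382.

0.738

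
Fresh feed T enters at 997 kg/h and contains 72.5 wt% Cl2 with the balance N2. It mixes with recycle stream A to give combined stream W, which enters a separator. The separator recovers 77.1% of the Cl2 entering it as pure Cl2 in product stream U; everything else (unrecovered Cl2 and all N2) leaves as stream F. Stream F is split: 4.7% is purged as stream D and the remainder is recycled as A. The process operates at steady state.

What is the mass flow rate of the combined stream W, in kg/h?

N2 enters only via T and leaves only via the purge: 997×0.275 = 0.047×(N2 in F), and the separator passes all N2, so N2 in W = N2 in F = 5833.5 kg/h.
Cl2 in W: m_A = 997×0.725 + (1−0.047)·(1−0.771)·m_A, so m_A = 722.82/0.7818 = 924.61 kg/h.
W = 924.61 + 5833.5 = 6758.1 kg/h.

6758 kg/h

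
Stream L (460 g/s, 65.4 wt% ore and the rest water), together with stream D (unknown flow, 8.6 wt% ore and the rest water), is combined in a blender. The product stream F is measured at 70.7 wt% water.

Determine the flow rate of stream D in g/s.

802.2 g/s

Let D be the unknown flow. Total out = 460 + D.
water balance: 159.16 + 0.914·D = 0.707·(460 + D)
(0.914 − 0.707)·D = 0.707×460 − 159.16 = 166.06
D = 166.06 / 0.207 = 802.22 g/s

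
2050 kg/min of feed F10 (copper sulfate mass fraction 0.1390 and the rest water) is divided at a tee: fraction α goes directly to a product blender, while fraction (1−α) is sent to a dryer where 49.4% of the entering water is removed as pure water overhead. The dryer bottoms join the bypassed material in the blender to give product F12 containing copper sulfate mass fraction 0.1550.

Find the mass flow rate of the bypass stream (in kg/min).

All 2050×0.139 = 284.95 kg/min of copper sulfate reaches F12, so F12 = 284.95/0.155 = 1838.4 kg/min and vapour = 211.61 kg/min.
The evaporator receives (1−α)·2050 of feed at 0.861 water and removes 0.494 of that water:
0.494×0.861×(1−α)×2050 = 211.61
(1−α) = 211.61/871.93 = 0.2427;  α = 0.7573.
Bypass flow = 0.7573×2050 = 1552.5 kg/min.

1552 kg/min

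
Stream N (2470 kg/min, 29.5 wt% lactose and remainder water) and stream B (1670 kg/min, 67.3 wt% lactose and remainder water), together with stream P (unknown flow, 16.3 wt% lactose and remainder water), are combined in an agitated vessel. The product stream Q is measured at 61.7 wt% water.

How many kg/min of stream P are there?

1213 kg/min

Let P be the unknown flow. Total out = 4140 + P.
water balance: 2287.4 + 0.837·P = 0.617·(4140 + P)
(0.837 − 0.617)·P = 0.617×4140 − 2287.4 = 266.94
P = 266.94 / 0.220 = 1213.4 kg/min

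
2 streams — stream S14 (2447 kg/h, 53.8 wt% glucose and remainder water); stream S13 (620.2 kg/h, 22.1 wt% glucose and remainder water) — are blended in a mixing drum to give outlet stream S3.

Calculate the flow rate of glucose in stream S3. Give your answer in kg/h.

glucose out = glucose in = 2447×0.538 + 620.2×0.221 = 1453.6 kg/h.

1454 kg/h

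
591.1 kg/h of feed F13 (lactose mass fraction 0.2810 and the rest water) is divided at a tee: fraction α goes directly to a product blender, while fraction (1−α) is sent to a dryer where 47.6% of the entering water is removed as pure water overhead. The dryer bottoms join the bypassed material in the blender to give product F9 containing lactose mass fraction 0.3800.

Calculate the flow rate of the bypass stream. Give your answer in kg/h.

All 591.1×0.281 = 166.1 kg/h of lactose reaches F9, so F9 = 166.1/0.380 = 437.1 kg/h and vapour = 154 kg/h.
The evaporator receives (1−α)·591.1 of feed at 0.719 water and removes 0.476 of that water:
0.476×0.719×(1−α)×591.1 = 154
(1−α) = 154/202.3 = 0.7612;  α = 0.2388.
Bypass flow = 0.2388×591.1 = 141.14 kg/h.

141.1 kg/h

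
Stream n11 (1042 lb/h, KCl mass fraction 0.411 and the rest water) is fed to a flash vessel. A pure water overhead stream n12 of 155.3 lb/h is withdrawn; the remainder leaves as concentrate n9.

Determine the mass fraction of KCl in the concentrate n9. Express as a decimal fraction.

0.483

KCl is not removed: 1042×0.411 = 428.26 lb/h of KCl enters n9.
Concentrate = 1042 − 155.3 = 886.7 lb/h.
Mass fraction = 428.26/886.7 = 0.483.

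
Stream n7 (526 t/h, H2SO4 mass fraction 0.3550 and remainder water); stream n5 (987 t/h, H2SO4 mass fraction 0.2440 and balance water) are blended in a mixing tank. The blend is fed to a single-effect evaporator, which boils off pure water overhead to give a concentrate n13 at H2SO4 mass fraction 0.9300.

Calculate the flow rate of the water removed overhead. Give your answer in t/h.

H2SO4 entering = 526×0.355 + 987×0.244 = 427.56 t/h.
All H2SO4 reports to n13, so n13 = 427.56/0.930 = 459.74 t/h.
Total feed = 1513 t/h; overhead = 1513 − 459.74 = 1053.3 t/h.

1053 t/h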